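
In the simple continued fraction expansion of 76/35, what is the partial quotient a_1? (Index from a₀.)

76 = 2·35 + 6   →  a_0 = 2
35 = 5·6 + 5   →  a_1 = 5

5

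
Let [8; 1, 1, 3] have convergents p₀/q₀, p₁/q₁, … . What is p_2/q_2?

17/2

Using pₖ = aₖpₖ₋₁ + pₖ₋₂, qₖ = aₖqₖ₋₁ + qₖ₋₂ (with p₋₁=1, p₋₂=0, q₋₁=0, q₋₂=1):
  k=0: a=8, p=8, q=1
  k=1: a=1, p=9, q=1
  k=2: a=1, p=17, q=2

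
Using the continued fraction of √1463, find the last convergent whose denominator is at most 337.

11666/305

√1463 = [38; 4, 76, …] (period length 2).
Convergents:
  p_0/q_0 = 38/1
  p_1/q_1 = 153/4
  p_2/q_2 = 11666/305
  p_3/q_3 = 46817/1224
q_2 = 305 ≤ 337 < 1224 = q_3, so the answer is 11666/305.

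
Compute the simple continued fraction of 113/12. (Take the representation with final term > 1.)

[9; 2, 2, 2]

113 = 9·12 + 5
12 = 2·5 + 2
5 = 2·2 + 1
2 = 2·1 + 0  (stop)
So 113/12 = [9; 2, 2, 2].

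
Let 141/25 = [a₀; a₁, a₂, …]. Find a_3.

1

141 = 5·25 + 16   →  a_0 = 5
25 = 1·16 + 9   →  a_1 = 1
16 = 1·9 + 7   →  a_2 = 1
9 = 1·7 + 2   →  a_3 = 1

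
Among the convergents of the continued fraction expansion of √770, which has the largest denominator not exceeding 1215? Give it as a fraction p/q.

√770 = [27; 1, 2, 1, 54, …] (period length 4).
Convergents:
  p_0/q_0 = 27/1
  p_1/q_1 = 28/1
  p_2/q_2 = 83/3
  p_3/q_3 = 111/4
  p_4/q_4 = 6077/219
  p_5/q_5 = 6188/223
  p_6/q_6 = 18453/665
  p_7/q_7 = 24641/888
  p_8/q_8 = 1349067/48617
q_7 = 888 ≤ 1215 < 48617 = q_8, so the answer is 24641/888.

24641/888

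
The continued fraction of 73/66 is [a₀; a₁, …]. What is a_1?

9

73 = 1·66 + 7   →  a_0 = 1
66 = 9·7 + 3   →  a_1 = 9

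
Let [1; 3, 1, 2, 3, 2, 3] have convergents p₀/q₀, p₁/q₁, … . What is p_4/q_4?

Using pₖ = aₖpₖ₋₁ + pₖ₋₂, qₖ = aₖqₖ₋₁ + qₖ₋₂ (with p₋₁=1, p₋₂=0, q₋₁=0, q₋₂=1):
  k=0: a=1, p=1, q=1
  k=1: a=3, p=4, q=3
  k=2: a=1, p=5, q=4
  k=3: a=2, p=14, q=11
  k=4: a=3, p=47, q=37

47/37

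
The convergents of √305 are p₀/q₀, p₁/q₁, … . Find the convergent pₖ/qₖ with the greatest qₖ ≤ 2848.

34195/1958

√305 = [17; 2, 6, 2, 34, …] (period length 4).
Convergents:
  p_0/q_0 = 17/1
  p_1/q_1 = 35/2
  p_2/q_2 = 227/13
  p_3/q_3 = 489/28
  p_4/q_4 = 16853/965
  p_5/q_5 = 34195/1958
  p_6/q_6 = 222023/12713
q_5 = 1958 ≤ 2848 < 12713 = q_6, so the answer is 34195/1958.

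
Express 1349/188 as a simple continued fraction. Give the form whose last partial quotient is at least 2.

[7; 5, 1, 2, 3, 3]

1349 = 7·188 + 33
188 = 5·33 + 23
33 = 1·23 + 10
23 = 2·10 + 3
10 = 3·3 + 1
3 = 3·1 + 0  (stop)
So 1349/188 = [7; 5, 1, 2, 3, 3].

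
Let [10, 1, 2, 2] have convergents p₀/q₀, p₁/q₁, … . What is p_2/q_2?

32/3

Using pₖ = aₖpₖ₋₁ + pₖ₋₂, qₖ = aₖqₖ₋₁ + qₖ₋₂ (with p₋₁=1, p₋₂=0, q₋₁=0, q₋₂=1):
  k=0: a=10, p=10, q=1
  k=1: a=1, p=11, q=1
  k=2: a=2, p=32, q=3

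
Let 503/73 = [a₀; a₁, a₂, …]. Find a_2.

8

503 = 6·73 + 65   →  a_0 = 6
73 = 1·65 + 8   →  a_1 = 1
65 = 8·8 + 1   →  a_2 = 8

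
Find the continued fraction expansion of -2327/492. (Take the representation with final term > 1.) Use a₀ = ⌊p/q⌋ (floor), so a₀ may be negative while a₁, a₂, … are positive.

-2327 = -5×492 + 133
492 = 3×133 + 93
133 = 1×93 + 40
93 = 2×40 + 13
40 = 3×13 + 1
13 = 13×1 + 0  (stop)
So -2327/492 = [-5; 3, 1, 2, 3, 13].

[-5; 3, 1, 2, 3, 13]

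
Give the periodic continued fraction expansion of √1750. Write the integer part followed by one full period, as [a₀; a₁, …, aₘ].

[41; 1, 4, 1, 82]

a₀ = ⌊√1750⌋ = 41.
With m₀=0, d₀=1 and mₖ₊₁ = dₖaₖ − mₖ, dₖ₊₁ = (n − mₖ₊₁²)/dₖ, aₖ₊₁ = ⌊(a₀+mₖ₊₁)/dₖ₊₁⌋:
  k=1: m=41, d=69, a=1
  k=2: m=28, d=14, a=4
  k=3: m=28, d=69, a=1
  k=4: m=41, d=1, a=82
d=1 and a=2a₀=82 at k=4, so the next step gives (m, d) = (41, 69) again — its k=1 value — and the period has length 4.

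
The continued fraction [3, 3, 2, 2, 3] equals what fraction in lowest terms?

191/58

Using pₖ = aₖpₖ₋₁ + pₖ₋₂ and qₖ = aₖqₖ₋₁ + qₖ₋₂:
  k=0: a=3, p=3, q=1
  k=1: a=3, p=10, q=3
  k=2: a=2, p=23, q=7
  k=3: a=2, p=56, q=17
  k=4: a=3, p=191, q=58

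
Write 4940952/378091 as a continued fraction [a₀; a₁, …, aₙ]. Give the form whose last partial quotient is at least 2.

4940952 = 13×378091 + 25769
378091 = 14×25769 + 17325
25769 = 1×17325 + 8444
17325 = 2×8444 + 437
8444 = 19×437 + 141
437 = 3×141 + 14
141 = 10×14 + 1
14 = 14×1 + 0  (stop)
So 4940952/378091 = [13; 14, 1, 2, 19, 3, 10, 14].

[13; 14, 1, 2, 19, 3, 10, 14]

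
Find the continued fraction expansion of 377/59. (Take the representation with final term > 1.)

377 = 6×59 + 23
59 = 2×23 + 13
23 = 1×13 + 10
13 = 1×10 + 3
10 = 3×3 + 1
3 = 3×1 + 0  (stop)
So 377/59 = [6; 2, 1, 1, 3, 3].

[6; 2, 1, 1, 3, 3]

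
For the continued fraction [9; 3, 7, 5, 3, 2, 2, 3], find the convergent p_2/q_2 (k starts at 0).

205/22

Using pₖ = aₖpₖ₋₁ + pₖ₋₂, qₖ = aₖqₖ₋₁ + qₖ₋₂ (with p₋₁=1, p₋₂=0, q₋₁=0, q₋₂=1):
  k=0: a=9, p=9, q=1
  k=1: a=3, p=28, q=3
  k=2: a=7, p=205, q=22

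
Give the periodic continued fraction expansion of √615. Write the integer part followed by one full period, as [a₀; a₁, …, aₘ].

[24; 1, 3, 1, 48]

a₀ = ⌊√615⌋ = 24.
With m₀=0, d₀=1 and mₖ₊₁ = dₖaₖ − mₖ, dₖ₊₁ = (n − mₖ₊₁²)/dₖ, aₖ₊₁ = ⌊(a₀+mₖ₊₁)/dₖ₊₁⌋:
  k=1: m=24, d=39, a=1
  k=2: m=15, d=10, a=3
  k=3: m=15, d=39, a=1
  k=4: m=24, d=1, a=48
d=1 and a=2a₀=48 at k=4, so the next step gives (m, d) = (24, 39) again — its k=1 value — and the period has length 4.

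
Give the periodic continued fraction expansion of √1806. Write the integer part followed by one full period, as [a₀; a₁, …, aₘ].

a₀ = ⌊√1806⌋ = 42.
With m₀=0, d₀=1 and mₖ₊₁ = dₖaₖ − mₖ, dₖ₊₁ = (n − mₖ₊₁²)/dₖ, aₖ₊₁ = ⌊(a₀+mₖ₊₁)/dₖ₊₁⌋:
  k=1: m=42, d=42, a=2
  k=2: m=42, d=1, a=84
d=1 and a=2a₀=84 at k=2, so the next step gives (m, d) = (42, 42) again — its k=1 value — and the period has length 2.

[42; 2, 84]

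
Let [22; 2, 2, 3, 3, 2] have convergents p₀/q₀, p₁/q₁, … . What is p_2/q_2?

Using pₖ = aₖpₖ₋₁ + pₖ₋₂, qₖ = aₖqₖ₋₁ + qₖ₋₂ (with p₋₁=1, p₋₂=0, q₋₁=0, q₋₂=1):
  k=0: a=22, p=22, q=1
  k=1: a=2, p=45, q=2
  k=2: a=2, p=112, q=5

112/5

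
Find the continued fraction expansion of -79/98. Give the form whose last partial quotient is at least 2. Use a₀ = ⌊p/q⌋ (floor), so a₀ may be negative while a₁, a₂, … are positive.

-79 = -1*98 + 19
98 = 5*19 + 3
19 = 6*3 + 1
3 = 3*1 + 0  (stop)
So -79/98 = [-1; 5, 6, 3].

[-1; 5, 6, 3]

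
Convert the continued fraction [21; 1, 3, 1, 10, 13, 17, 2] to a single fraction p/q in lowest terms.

Fold from the inside: start with 2/1.
  17 + 1/2 = 35/2
  13 + 2/35 = 457/35
  10 + 35/457 = 4605/457
  1 + 457/4605 = 5062/4605
  3 + 4605/5062 = 19791/5062
  1 + 5062/19791 = 24853/19791
  21 + 19791/24853 = 541704/24853

541704/24853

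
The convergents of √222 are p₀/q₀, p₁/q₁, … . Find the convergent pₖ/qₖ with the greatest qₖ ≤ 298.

√222 = [14; 1, 8, 1, 28, …] (period length 4).
Convergents:
  p_0/q_0 = 14/1
  p_1/q_1 = 15/1
  p_2/q_2 = 134/9
  p_3/q_3 = 149/10
  p_4/q_4 = 4306/289
  p_5/q_5 = 4455/299
q_4 = 289 ≤ 298 < 299 = q_5, so the answer is 4306/289.

4306/289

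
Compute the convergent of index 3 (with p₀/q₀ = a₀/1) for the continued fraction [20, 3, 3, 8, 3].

Using pₖ = aₖpₖ₋₁ + pₖ₋₂, qₖ = aₖqₖ₋₁ + qₖ₋₂ (with p₋₁=1, p₋₂=0, q₋₁=0, q₋₂=1):
  k=0: a=20, p=20, q=1
  k=1: a=3, p=61, q=3
  k=2: a=3, p=203, q=10
  k=3: a=8, p=1685, q=83

1685/83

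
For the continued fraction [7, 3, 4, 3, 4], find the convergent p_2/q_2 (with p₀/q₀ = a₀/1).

95/13

Using pₖ = aₖpₖ₋₁ + pₖ₋₂, qₖ = aₖqₖ₋₁ + qₖ₋₂ (with p₋₁=1, p₋₂=0, q₋₁=0, q₋₂=1):
  k=0: a=7, p=7, q=1
  k=1: a=3, p=22, q=3
  k=2: a=4, p=95, q=13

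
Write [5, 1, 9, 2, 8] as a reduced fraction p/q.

1051/178

Fold from the inside: start with 8/1.
  2 + 1/8 = 17/8
  9 + 8/17 = 161/17
  1 + 17/161 = 178/161
  5 + 161/178 = 1051/178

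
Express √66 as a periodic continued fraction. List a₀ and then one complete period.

[8; 8, 16]

a₀ = ⌊√66⌋ = 8.
With m₀=0, d₀=1 and mₖ₊₁ = dₖaₖ − mₖ, dₖ₊₁ = (n − mₖ₊₁²)/dₖ, aₖ₊₁ = ⌊(a₀+mₖ₊₁)/dₖ₊₁⌋:
  k=1: m=8, d=2, a=8
  k=2: m=8, d=1, a=16
d=1 and a=2a₀=16 at k=2, so the next step gives (m, d) = (8, 2) again — its k=1 value — and the period has length 2.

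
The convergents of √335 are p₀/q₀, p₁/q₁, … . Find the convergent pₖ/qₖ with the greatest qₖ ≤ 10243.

66385/3627

√335 = [18; 3, 3, 3, 36, …] (period length 4).
Convergents:
  p_0/q_0 = 18/1
  p_1/q_1 = 55/3
  p_2/q_2 = 183/10
  p_3/q_3 = 604/33
  p_4/q_4 = 21927/1198
  p_5/q_5 = 66385/3627
  p_6/q_6 = 221082/12079
q_5 = 3627 ≤ 10243 < 12079 = q_6, so the answer is 66385/3627.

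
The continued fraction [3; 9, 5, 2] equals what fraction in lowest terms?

Using pₖ = aₖpₖ₋₁ + pₖ₋₂ and qₖ = aₖqₖ₋₁ + qₖ₋₂:
  k=0: a=3, p=3, q=1
  k=1: a=9, p=28, q=9
  k=2: a=5, p=143, q=46
  k=3: a=2, p=314, q=101

314/101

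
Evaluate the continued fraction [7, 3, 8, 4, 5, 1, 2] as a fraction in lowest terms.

13367/1826

Fold from the inside: start with 2/1.
  1 + 1/2 = 3/2
  5 + 2/3 = 17/3
  4 + 3/17 = 71/17
  8 + 17/71 = 585/71
  3 + 71/585 = 1826/585
  7 + 585/1826 = 13367/1826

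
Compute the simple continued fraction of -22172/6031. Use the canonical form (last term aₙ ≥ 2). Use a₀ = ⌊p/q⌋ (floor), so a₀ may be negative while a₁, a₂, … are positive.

-22172 = -4*6031 + 1952
6031 = 3*1952 + 175
1952 = 11*175 + 27
175 = 6*27 + 13
27 = 2*13 + 1
13 = 13*1 + 0  (stop)
So -22172/6031 = [-4; 3, 11, 6, 2, 13].

[-4; 3, 11, 6, 2, 13]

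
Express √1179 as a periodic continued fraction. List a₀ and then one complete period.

a₀ = ⌊√1179⌋ = 34.
With m₀=0, d₀=1 and mₖ₊₁ = dₖaₖ − mₖ, dₖ₊₁ = (n − mₖ₊₁²)/dₖ, aₖ₊₁ = ⌊(a₀+mₖ₊₁)/dₖ₊₁⌋:
  k=1: m=34, d=23, a=2
  k=2: m=12, d=45, a=1
  k=3: m=33, d=2, a=33
  k=4: m=33, d=45, a=1
  k=5: m=12, d=23, a=2
  k=6: m=34, d=1, a=68
d=1 and a=2a₀=68 at k=6, so the next step gives (m, d) = (34, 23) again — its k=1 value — and the period has length 6.

[34; 2, 1, 33, 1, 2, 68]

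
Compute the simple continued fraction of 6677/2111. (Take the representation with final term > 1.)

[3; 6, 7, 3, 7, 2]

6677 = 3×2111 + 344
2111 = 6×344 + 47
344 = 7×47 + 15
47 = 3×15 + 2
15 = 7×2 + 1
2 = 2×1 + 0  (stop)
So 6677/2111 = [3; 6, 7, 3, 7, 2].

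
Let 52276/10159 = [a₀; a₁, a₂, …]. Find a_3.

52276 = 5·10159 + 1481   →  a_0 = 5
10159 = 6·1481 + 1273   →  a_1 = 6
1481 = 1·1273 + 208   →  a_2 = 1
1273 = 6·208 + 25   →  a_3 = 6

6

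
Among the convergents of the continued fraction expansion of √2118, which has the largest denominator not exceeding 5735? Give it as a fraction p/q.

194810/4233

√2118 = [46; 46, 92, …] (period length 2).
Convergents:
  p_0/q_0 = 46/1
  p_1/q_1 = 2117/46
  p_2/q_2 = 194810/4233
  p_3/q_3 = 8963377/194764
q_2 = 4233 ≤ 5735 < 194764 = q_3, so the answer is 194810/4233.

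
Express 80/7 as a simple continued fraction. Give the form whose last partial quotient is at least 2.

[11; 2, 3]

80 = 11·7 + 3
7 = 2·3 + 1
3 = 3·1 + 0  (stop)
So 80/7 = [11; 2, 3].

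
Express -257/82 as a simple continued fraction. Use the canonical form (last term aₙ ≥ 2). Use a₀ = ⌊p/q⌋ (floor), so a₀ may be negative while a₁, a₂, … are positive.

-257 = -4×82 + 71
82 = 1×71 + 11
71 = 6×11 + 5
11 = 2×5 + 1
5 = 5×1 + 0  (stop)
So -257/82 = [-4; 1, 6, 2, 5].

[-4; 1, 6, 2, 5]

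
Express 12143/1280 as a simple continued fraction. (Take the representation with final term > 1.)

[9; 2, 18, 3, 11]

12143 = 9*1280 + 623
1280 = 2*623 + 34
623 = 18*34 + 11
34 = 3*11 + 1
11 = 11*1 + 0  (stop)
So 12143/1280 = [9; 2, 18, 3, 11].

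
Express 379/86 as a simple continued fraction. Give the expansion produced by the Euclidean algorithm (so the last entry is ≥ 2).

[4; 2, 2, 5, 3]

379 = 4·86 + 35
86 = 2·35 + 16
35 = 2·16 + 3
16 = 5·3 + 1
3 = 3·1 + 0  (stop)
So 379/86 = [4; 2, 2, 5, 3].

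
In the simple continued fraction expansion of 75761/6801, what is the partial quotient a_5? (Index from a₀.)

75761 = 11·6801 + 950   →  a_0 = 11
6801 = 7·950 + 151   →  a_1 = 7
950 = 6·151 + 44   →  a_2 = 6
151 = 3·44 + 19   →  a_3 = 3
44 = 2·19 + 6   →  a_4 = 2
19 = 3·6 + 1   →  a_5 = 3

3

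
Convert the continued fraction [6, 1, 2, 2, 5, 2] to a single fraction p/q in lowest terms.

Fold from the inside: start with 2/1.
  5 + 1/2 = 11/2
  2 + 2/11 = 24/11
  2 + 11/24 = 59/24
  1 + 24/59 = 83/59
  6 + 59/83 = 557/83

557/83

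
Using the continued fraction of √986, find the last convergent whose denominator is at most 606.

√986 = [31; 2, 2, 62, …] (period length 3).
Convergents:
  p_0/q_0 = 31/1
  p_1/q_1 = 63/2
  p_2/q_2 = 157/5
  p_3/q_3 = 9797/312
  p_4/q_4 = 19751/629
q_3 = 312 ≤ 606 < 629 = q_4, so the answer is 9797/312.

9797/312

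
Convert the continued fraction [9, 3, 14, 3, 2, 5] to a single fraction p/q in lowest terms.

Using pₖ = aₖpₖ₋₁ + pₖ₋₂ and qₖ = aₖqₖ₋₁ + qₖ₋₂:
  k=0: a=9, p=9, q=1
  k=1: a=3, p=28, q=3
  k=2: a=14, p=401, q=43
  k=3: a=3, p=1231, q=132
  k=4: a=2, p=2863, q=307
  k=5: a=5, p=15546, q=1667

15546/1667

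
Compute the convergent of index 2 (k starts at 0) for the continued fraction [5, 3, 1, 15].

21/4

Using pₖ = aₖpₖ₋₁ + pₖ₋₂, qₖ = aₖqₖ₋₁ + qₖ₋₂ (with p₋₁=1, p₋₂=0, q₋₁=0, q₋₂=1):
  k=0: a=5, p=5, q=1
  k=1: a=3, p=16, q=3
  k=2: a=1, p=21, q=4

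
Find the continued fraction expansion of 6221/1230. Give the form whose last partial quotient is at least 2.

6221 = 5·1230 + 71
1230 = 17·71 + 23
71 = 3·23 + 2
23 = 11·2 + 1
2 = 2·1 + 0  (stop)
So 6221/1230 = [5; 17, 3, 11, 2].

[5; 17, 3, 11, 2]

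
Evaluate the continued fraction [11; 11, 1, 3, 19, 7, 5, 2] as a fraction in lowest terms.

798259/72012

Fold from the inside: start with 2/1.
  5 + 1/2 = 11/2
  7 + 2/11 = 79/11
  19 + 11/79 = 1512/79
  3 + 79/1512 = 4615/1512
  1 + 1512/4615 = 6127/4615
  11 + 4615/6127 = 72012/6127
  11 + 6127/72012 = 798259/72012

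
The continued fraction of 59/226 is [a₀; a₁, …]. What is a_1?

3

59 = 0·226 + 59   →  a_0 = 0
226 = 3·59 + 49   →  a_1 = 3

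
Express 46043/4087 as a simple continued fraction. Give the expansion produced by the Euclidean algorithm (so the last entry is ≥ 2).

46043 = 11*4087 + 1086
4087 = 3*1086 + 829
1086 = 1*829 + 257
829 = 3*257 + 58
257 = 4*58 + 25
58 = 2*25 + 8
25 = 3*8 + 1
8 = 8*1 + 0  (stop)
So 46043/4087 = [11; 3, 1, 3, 4, 2, 3, 8].

[11; 3, 1, 3, 4, 2, 3, 8]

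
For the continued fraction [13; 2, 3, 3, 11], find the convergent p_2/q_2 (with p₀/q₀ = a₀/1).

Using pₖ = aₖpₖ₋₁ + pₖ₋₂, qₖ = aₖqₖ₋₁ + qₖ₋₂ (with p₋₁=1, p₋₂=0, q₋₁=0, q₋₂=1):
  k=0: a=13, p=13, q=1
  k=1: a=2, p=27, q=2
  k=2: a=3, p=94, q=7

94/7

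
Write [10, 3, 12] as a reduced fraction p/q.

Fold from the inside: start with 12/1.
  3 + 1/12 = 37/12
  10 + 12/37 = 382/37

382/37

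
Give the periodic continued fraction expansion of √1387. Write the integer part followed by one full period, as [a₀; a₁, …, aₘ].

[37; 4, 8, 37, 8, 4, 74]

a₀ = ⌊√1387⌋ = 37.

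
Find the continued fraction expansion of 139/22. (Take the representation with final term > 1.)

139 = 6·22 + 7
22 = 3·7 + 1
7 = 7·1 + 0  (stop)
So 139/22 = [6; 3, 7].

[6; 3, 7]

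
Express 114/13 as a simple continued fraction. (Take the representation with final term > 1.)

114 = 8×13 + 10
13 = 1×10 + 3
10 = 3×3 + 1
3 = 3×1 + 0  (stop)
So 114/13 = [8; 1, 3, 3].

[8; 1, 3, 3]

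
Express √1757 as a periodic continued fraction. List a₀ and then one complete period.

[41; 1, 10, 1, 82]

a₀ = ⌊√1757⌋ = 41.
With m₀=0, d₀=1 and mₖ₊₁ = dₖaₖ − mₖ, dₖ₊₁ = (n − mₖ₊₁²)/dₖ, aₖ₊₁ = ⌊(a₀+mₖ₊₁)/dₖ₊₁⌋:
  k=1: m=41, d=76, a=1
  k=2: m=35, d=7, a=10
  k=3: m=35, d=76, a=1
  k=4: m=41, d=1, a=82
d=1 and a=2a₀=82 at k=4, so the next step gives (m, d) = (41, 76) again — its k=1 value — and the period has length 4.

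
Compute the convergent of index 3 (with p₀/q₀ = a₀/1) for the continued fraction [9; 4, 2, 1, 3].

120/13

Using pₖ = aₖpₖ₋₁ + pₖ₋₂, qₖ = aₖqₖ₋₁ + qₖ₋₂ (with p₋₁=1, p₋₂=0, q₋₁=0, q₋₂=1):
  k=0: a=9, p=9, q=1
  k=1: a=4, p=37, q=4
  k=2: a=2, p=83, q=9
  k=3: a=1, p=120, q=13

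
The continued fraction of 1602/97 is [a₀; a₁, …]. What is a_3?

1602 = 16·97 + 50   →  a_0 = 16
97 = 1·50 + 47   →  a_1 = 1
50 = 1·47 + 3   →  a_2 = 1
47 = 15·3 + 2   →  a_3 = 15

15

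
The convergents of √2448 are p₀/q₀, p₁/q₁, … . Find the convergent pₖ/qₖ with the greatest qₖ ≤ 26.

1039/21

√2448 = [49; 2, 10, 2, 98, …] (period length 4).
Convergents:
  p_0/q_0 = 49/1
  p_1/q_1 = 99/2
  p_2/q_2 = 1039/21
  p_3/q_3 = 2177/44
q_2 = 21 ≤ 26 < 44 = q_3, so the answer is 1039/21.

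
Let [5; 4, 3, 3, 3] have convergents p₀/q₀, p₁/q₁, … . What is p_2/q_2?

68/13

Using pₖ = aₖpₖ₋₁ + pₖ₋₂, qₖ = aₖqₖ₋₁ + qₖ₋₂ (with p₋₁=1, p₋₂=0, q₋₁=0, q₋₂=1):
  k=0: a=5, p=5, q=1
  k=1: a=4, p=21, q=4
  k=2: a=3, p=68, q=13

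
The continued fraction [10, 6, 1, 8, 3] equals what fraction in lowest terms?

1958/193

Fold from the inside: start with 3/1.
  8 + 1/3 = 25/3
  1 + 3/25 = 28/25
  6 + 25/28 = 193/28
  10 + 28/193 = 1958/193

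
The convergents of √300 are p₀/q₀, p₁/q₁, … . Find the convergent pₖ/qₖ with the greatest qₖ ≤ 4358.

46367/2677

√300 = [17; 3, 8, 3, 34, …] (period length 4).
Convergents:
  p_0/q_0 = 17/1
  p_1/q_1 = 52/3
  p_2/q_2 = 433/25
  p_3/q_3 = 1351/78
  p_4/q_4 = 46367/2677
  p_5/q_5 = 140452/8109
q_4 = 2677 ≤ 4358 < 8109 = q_5, so the answer is 46367/2677.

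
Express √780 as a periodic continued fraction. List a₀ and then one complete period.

a₀ = ⌊√780⌋ = 27.

[27; 1, 12, 1, 54]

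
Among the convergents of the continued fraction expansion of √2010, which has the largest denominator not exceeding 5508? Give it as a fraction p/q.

√2010 = [44; 1, 4, 1, 88, …] (period length 4).
Convergents:
  p_0/q_0 = 44/1
  p_1/q_1 = 45/1
  p_2/q_2 = 224/5
  p_3/q_3 = 269/6
  p_4/q_4 = 23896/533
  p_5/q_5 = 24165/539
  p_6/q_6 = 120556/2689
  p_7/q_7 = 144721/3228
  p_8/q_8 = 12856004/286753
q_7 = 3228 ≤ 5508 < 286753 = q_8, so the answer is 144721/3228.

144721/3228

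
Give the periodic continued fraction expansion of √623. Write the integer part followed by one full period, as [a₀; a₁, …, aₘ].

a₀ = ⌊√623⌋ = 24.
With m₀=0, d₀=1 and mₖ₊₁ = dₖaₖ − mₖ, dₖ₊₁ = (n − mₖ₊₁²)/dₖ, aₖ₊₁ = ⌊(a₀+mₖ₊₁)/dₖ₊₁⌋:
  k=1: m=24, d=47, a=1
  k=2: m=23, d=2, a=23
  k=3: m=23, d=47, a=1
  k=4: m=24, d=1, a=48
d=1 and a=2a₀=48 at k=4, so the next step gives (m, d) = (24, 47) again — its k=1 value — and the period has length 4.

[24; 1, 23, 1, 48]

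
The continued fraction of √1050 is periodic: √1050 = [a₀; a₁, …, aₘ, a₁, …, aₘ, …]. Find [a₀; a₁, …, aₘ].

[32; 2, 2, 10, 2, 2, 64]

a₀ = ⌊√1050⌋ = 32.
With m₀=0, d₀=1 and mₖ₊₁ = dₖaₖ − mₖ, dₖ₊₁ = (n − mₖ₊₁²)/dₖ, aₖ₊₁ = ⌊(a₀+mₖ₊₁)/dₖ₊₁⌋:
  k=1: m=32, d=26, a=2
  k=2: m=20, d=25, a=2
  k=3: m=30, d=6, a=10
  k=4: m=30, d=25, a=2
  k=5: m=20, d=26, a=2
  k=6: m=32, d=1, a=64
d=1 and a=2a₀=64 at k=6, so the next step gives (m, d) = (32, 26) again — its k=1 value — and the period has length 6.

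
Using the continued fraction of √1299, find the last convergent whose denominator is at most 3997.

62316/1729

√1299 = [36; 24, 72, …] (period length 2).
Convergents:
  p_0/q_0 = 36/1
  p_1/q_1 = 865/24
  p_2/q_2 = 62316/1729
  p_3/q_3 = 1496449/41520
q_2 = 1729 ≤ 3997 < 41520 = q_3, so the answer is 62316/1729.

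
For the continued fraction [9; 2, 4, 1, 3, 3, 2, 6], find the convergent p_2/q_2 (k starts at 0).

85/9

Using pₖ = aₖpₖ₋₁ + pₖ₋₂, qₖ = aₖqₖ₋₁ + qₖ₋₂ (with p₋₁=1, p₋₂=0, q₋₁=0, q₋₂=1):
  k=0: a=9, p=9, q=1
  k=1: a=2, p=19, q=2
  k=2: a=4, p=85, q=9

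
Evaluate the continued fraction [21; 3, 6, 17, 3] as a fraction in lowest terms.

Fold from the inside: start with 3/1.
  17 + 1/3 = 52/3
  6 + 3/52 = 315/52
  3 + 52/315 = 997/315
  21 + 315/997 = 21252/997

21252/997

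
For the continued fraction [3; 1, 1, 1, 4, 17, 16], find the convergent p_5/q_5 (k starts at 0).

Using pₖ = aₖpₖ₋₁ + pₖ₋₂, qₖ = aₖqₖ₋₁ + qₖ₋₂ (with p₋₁=1, p₋₂=0, q₋₁=0, q₋₂=1):
  k=0: a=3, p=3, q=1
  k=1: a=1, p=4, q=1
  k=2: a=1, p=7, q=2
  k=3: a=1, p=11, q=3
  k=4: a=4, p=51, q=14
  k=5: a=17, p=878, q=241

878/241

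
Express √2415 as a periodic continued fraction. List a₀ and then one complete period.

[49; 7, 98]

a₀ = ⌊√2415⌋ = 49.
With m₀=0, d₀=1 and mₖ₊₁ = dₖaₖ − mₖ, dₖ₊₁ = (n − mₖ₊₁²)/dₖ, aₖ₊₁ = ⌊(a₀+mₖ₊₁)/dₖ₊₁⌋:
  k=1: m=49, d=14, a=7
  k=2: m=49, d=1, a=98
d=1 and a=2a₀=98 at k=2, so the next step gives (m, d) = (49, 14) again — its k=1 value — and the period has length 2.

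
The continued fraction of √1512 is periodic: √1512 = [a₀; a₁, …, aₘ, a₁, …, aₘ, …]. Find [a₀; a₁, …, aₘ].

[38; 1, 7, 1, 1, 1, 7, 1, 76]

a₀ = ⌊√1512⌋ = 38.
With m₀=0, d₀=1 and mₖ₊₁ = dₖaₖ − mₖ, dₖ₊₁ = (n − mₖ₊₁²)/dₖ, aₖ₊₁ = ⌊(a₀+mₖ₊₁)/dₖ₊₁⌋:
  k=1: m=38, d=68, a=1
  k=2: m=30, d=9, a=7
  k=3: m=33, d=47, a=1
  k=4: m=14, d=28, a=1
  k=5: m=14, d=47, a=1
  k=6: m=33, d=9, a=7
  k=7: m=30, d=68, a=1
  k=8: m=38, d=1, a=76
d=1 and a=2a₀=76 at k=8, so the next step gives (m, d) = (38, 68) again — its k=1 value — and the period has length 8.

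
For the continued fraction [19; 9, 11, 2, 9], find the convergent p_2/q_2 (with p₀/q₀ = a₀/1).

1911/100

Using pₖ = aₖpₖ₋₁ + pₖ₋₂, qₖ = aₖqₖ₋₁ + qₖ₋₂ (with p₋₁=1, p₋₂=0, q₋₁=0, q₋₂=1):
  k=0: a=19, p=19, q=1
  k=1: a=9, p=172, q=9
  k=2: a=11, p=1911, q=100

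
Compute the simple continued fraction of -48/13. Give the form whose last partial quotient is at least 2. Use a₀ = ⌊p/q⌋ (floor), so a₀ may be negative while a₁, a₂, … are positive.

[-4; 3, 4]

-48 = -4·13 + 4
13 = 3·4 + 1
4 = 4·1 + 0  (stop)
So -48/13 = [-4; 3, 4].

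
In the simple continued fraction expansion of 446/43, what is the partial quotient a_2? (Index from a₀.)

446 = 10·43 + 16   →  a_0 = 10
43 = 2·16 + 11   →  a_1 = 2
16 = 1·11 + 5   →  a_2 = 1

1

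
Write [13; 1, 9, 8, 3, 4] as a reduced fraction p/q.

Using pₖ = aₖpₖ₋₁ + pₖ₋₂ and qₖ = aₖqₖ₋₁ + qₖ₋₂:
  k=0: a=13, p=13, q=1
  k=1: a=1, p=14, q=1
  k=2: a=9, p=139, q=10
  k=3: a=8, p=1126, q=81
  k=4: a=3, p=3517, q=253
  k=5: a=4, p=15194, q=1093

15194/1093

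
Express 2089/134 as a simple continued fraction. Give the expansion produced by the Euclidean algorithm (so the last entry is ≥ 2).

[15; 1, 1, 2, 3, 2, 3]

2089 = 15·134 + 79
134 = 1·79 + 55
79 = 1·55 + 24
55 = 2·24 + 7
24 = 3·7 + 3
7 = 2·3 + 1
3 = 3·1 + 0  (stop)
So 2089/134 = [15; 1, 1, 2, 3, 2, 3].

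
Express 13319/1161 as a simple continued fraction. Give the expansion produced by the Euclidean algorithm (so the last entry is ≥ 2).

13319 = 11*1161 + 548
1161 = 2*548 + 65
548 = 8*65 + 28
65 = 2*28 + 9
28 = 3*9 + 1
9 = 9*1 + 0  (stop)
So 13319/1161 = [11; 2, 8, 2, 3, 9].

[11; 2, 8, 2, 3, 9]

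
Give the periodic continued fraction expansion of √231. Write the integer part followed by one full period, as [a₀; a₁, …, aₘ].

a₀ = ⌊√231⌋ = 15.
With m₀=0, d₀=1 and mₖ₊₁ = dₖaₖ − mₖ, dₖ₊₁ = (n − mₖ₊₁²)/dₖ, aₖ₊₁ = ⌊(a₀+mₖ₊₁)/dₖ₊₁⌋:
  k=1: m=15, d=6, a=5
  k=2: m=15, d=1, a=30
d=1 and a=2a₀=30 at k=2, so the next step gives (m, d) = (15, 6) again — its k=1 value — and the period has length 2.

[15; 5, 30]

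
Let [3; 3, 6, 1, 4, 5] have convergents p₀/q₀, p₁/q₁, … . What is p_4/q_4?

Using pₖ = aₖpₖ₋₁ + pₖ₋₂, qₖ = aₖqₖ₋₁ + qₖ₋₂ (with p₋₁=1, p₋₂=0, q₋₁=0, q₋₂=1):
  k=0: a=3, p=3, q=1
  k=1: a=3, p=10, q=3
  k=2: a=6, p=63, q=19
  k=3: a=1, p=73, q=22
  k=4: a=4, p=355, q=107

355/107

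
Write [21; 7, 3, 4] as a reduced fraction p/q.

2008/95

Fold from the inside: start with 4/1.
  3 + 1/4 = 13/4
  7 + 4/13 = 95/13
  21 + 13/95 = 2008/95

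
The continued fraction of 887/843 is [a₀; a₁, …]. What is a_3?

3

887 = 1·843 + 44   →  a_0 = 1
843 = 19·44 + 7   →  a_1 = 19
44 = 6·7 + 2   →  a_2 = 6
7 = 3·2 + 1   →  a_3 = 3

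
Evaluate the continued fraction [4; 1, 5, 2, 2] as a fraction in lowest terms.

Using pₖ = aₖpₖ₋₁ + pₖ₋₂ and qₖ = aₖqₖ₋₁ + qₖ₋₂:
  k=0: a=4, p=4, q=1
  k=1: a=1, p=5, q=1
  k=2: a=5, p=29, q=6
  k=3: a=2, p=63, q=13
  k=4: a=2, p=155, q=32

155/32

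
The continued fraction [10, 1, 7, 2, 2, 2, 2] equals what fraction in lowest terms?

2655/244

Fold from the inside: start with 2/1.
  2 + 1/2 = 5/2
  2 + 2/5 = 12/5
  2 + 5/12 = 29/12
  7 + 12/29 = 215/29
  1 + 29/215 = 244/215
  10 + 215/244 = 2655/244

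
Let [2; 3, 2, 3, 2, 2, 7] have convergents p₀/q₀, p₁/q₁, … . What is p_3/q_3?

Using pₖ = aₖpₖ₋₁ + pₖ₋₂, qₖ = aₖqₖ₋₁ + qₖ₋₂ (with p₋₁=1, p₋₂=0, q₋₁=0, q₋₂=1):
  k=0: a=2, p=2, q=1
  k=1: a=3, p=7, q=3
  k=2: a=2, p=16, q=7
  k=3: a=3, p=55, q=24

55/24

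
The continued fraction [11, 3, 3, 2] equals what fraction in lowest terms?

260/23

Fold from the inside: start with 2/1.
  3 + 1/2 = 7/2
  3 + 2/7 = 23/7
  11 + 7/23 = 260/23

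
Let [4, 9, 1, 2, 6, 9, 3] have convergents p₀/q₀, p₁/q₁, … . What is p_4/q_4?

Using pₖ = aₖpₖ₋₁ + pₖ₋₂, qₖ = aₖqₖ₋₁ + qₖ₋₂ (with p₋₁=1, p₋₂=0, q₋₁=0, q₋₂=1):
  k=0: a=4, p=4, q=1
  k=1: a=9, p=37, q=9
  k=2: a=1, p=41, q=10
  k=3: a=2, p=119, q=29
  k=4: a=6, p=755, q=184

755/184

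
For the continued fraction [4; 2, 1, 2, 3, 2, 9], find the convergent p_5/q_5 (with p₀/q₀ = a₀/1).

Using pₖ = aₖpₖ₋₁ + pₖ₋₂, qₖ = aₖqₖ₋₁ + qₖ₋₂ (with p₋₁=1, p₋₂=0, q₋₁=0, q₋₂=1):
  k=0: a=4, p=4, q=1
  k=1: a=2, p=9, q=2
  k=2: a=1, p=13, q=3
  k=3: a=2, p=35, q=8
  k=4: a=3, p=118, q=27
  k=5: a=2, p=271, q=62

271/62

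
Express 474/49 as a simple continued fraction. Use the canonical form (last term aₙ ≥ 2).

[9; 1, 2, 16]

474 = 9*49 + 33
49 = 1*33 + 16
33 = 2*16 + 1
16 = 16*1 + 0  (stop)
So 474/49 = [9; 1, 2, 16].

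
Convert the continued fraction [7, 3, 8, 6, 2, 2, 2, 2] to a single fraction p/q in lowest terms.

34676/4737

Using pₖ = aₖpₖ₋₁ + pₖ₋₂ and qₖ = aₖqₖ₋₁ + qₖ₋₂:
  k=0: a=7, p=7, q=1
  k=1: a=3, p=22, q=3
  k=2: a=8, p=183, q=25
  k=3: a=6, p=1120, q=153
  k=4: a=2, p=2423, q=331
  k=5: a=2, p=5966, q=815
  k=6: a=2, p=14355, q=1961
  k=7: a=2, p=34676, q=4737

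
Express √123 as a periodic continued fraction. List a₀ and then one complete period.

[11; 11, 22]

a₀ = ⌊√123⌋ = 11.
With m₀=0, d₀=1 and mₖ₊₁ = dₖaₖ − mₖ, dₖ₊₁ = (n − mₖ₊₁²)/dₖ, aₖ₊₁ = ⌊(a₀+mₖ₊₁)/dₖ₊₁⌋:
  k=1: m=11, d=2, a=11
  k=2: m=11, d=1, a=22
d=1 and a=2a₀=22 at k=2, so the next step gives (m, d) = (11, 2) again — its k=1 value — and the period has length 2.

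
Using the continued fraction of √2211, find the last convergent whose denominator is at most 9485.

207787/4419

√2211 = [47; 47, 94, …] (period length 2).
Convergents:
  p_0/q_0 = 47/1
  p_1/q_1 = 2210/47
  p_2/q_2 = 207787/4419
  p_3/q_3 = 9768199/207740
q_2 = 4419 ≤ 9485 < 207740 = q_3, so the answer is 207787/4419.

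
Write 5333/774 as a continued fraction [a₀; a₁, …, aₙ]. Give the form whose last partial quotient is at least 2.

[6; 1, 8, 9, 2, 4]

5333 = 6×774 + 689
774 = 1×689 + 85
689 = 8×85 + 9
85 = 9×9 + 4
9 = 2×4 + 1
4 = 4×1 + 0  (stop)
So 5333/774 = [6; 1, 8, 9, 2, 4].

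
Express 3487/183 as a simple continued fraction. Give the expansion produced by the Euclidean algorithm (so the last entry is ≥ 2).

3487 = 19·183 + 10
183 = 18·10 + 3
10 = 3·3 + 1
3 = 3·1 + 0  (stop)
So 3487/183 = [19; 18, 3, 3].

[19; 18, 3, 3]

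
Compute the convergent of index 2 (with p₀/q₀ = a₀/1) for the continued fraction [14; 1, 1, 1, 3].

29/2

Using pₖ = aₖpₖ₋₁ + pₖ₋₂, qₖ = aₖqₖ₋₁ + qₖ₋₂ (with p₋₁=1, p₋₂=0, q₋₁=0, q₋₂=1):
  k=0: a=14, p=14, q=1
  k=1: a=1, p=15, q=1
  k=2: a=1, p=29, q=2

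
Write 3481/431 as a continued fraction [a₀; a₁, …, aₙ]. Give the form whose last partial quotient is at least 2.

[8; 13, 16, 2]

3481 = 8×431 + 33
431 = 13×33 + 2
33 = 16×2 + 1
2 = 2×1 + 0  (stop)
So 3481/431 = [8; 13, 16, 2].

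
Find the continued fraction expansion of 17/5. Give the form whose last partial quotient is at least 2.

[3; 2, 2]

17 = 3×5 + 2
5 = 2×2 + 1
2 = 2×1 + 0  (stop)
So 17/5 = [3; 2, 2].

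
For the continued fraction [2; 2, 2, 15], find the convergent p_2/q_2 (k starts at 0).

12/5

Using pₖ = aₖpₖ₋₁ + pₖ₋₂, qₖ = aₖqₖ₋₁ + qₖ₋₂ (with p₋₁=1, p₋₂=0, q₋₁=0, q₋₂=1):
  k=0: a=2, p=2, q=1
  k=1: a=2, p=5, q=2
  k=2: a=2, p=12, q=5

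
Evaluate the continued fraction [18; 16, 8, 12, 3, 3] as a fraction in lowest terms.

Using pₖ = aₖpₖ₋₁ + pₖ₋₂ and qₖ = aₖqₖ₋₁ + qₖ₋₂:
  k=0: a=18, p=18, q=1
  k=1: a=16, p=289, q=16
  k=2: a=8, p=2330, q=129
  k=3: a=12, p=28249, q=1564
  k=4: a=3, p=87077, q=4821
  k=5: a=3, p=289480, q=16027

289480/16027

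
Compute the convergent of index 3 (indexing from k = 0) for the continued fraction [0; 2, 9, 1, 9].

10/21

Using pₖ = aₖpₖ₋₁ + pₖ₋₂, qₖ = aₖqₖ₋₁ + qₖ₋₂ (with p₋₁=1, p₋₂=0, q₋₁=0, q₋₂=1):
  k=0: a=0, p=0, q=1
  k=1: a=2, p=1, q=2
  k=2: a=9, p=9, q=19
  k=3: a=1, p=10, q=21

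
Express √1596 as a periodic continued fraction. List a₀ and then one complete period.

a₀ = ⌊√1596⌋ = 39.
With m₀=0, d₀=1 and mₖ₊₁ = dₖaₖ − mₖ, dₖ₊₁ = (n − mₖ₊₁²)/dₖ, aₖ₊₁ = ⌊(a₀+mₖ₊₁)/dₖ₊₁⌋:
  k=1: m=39, d=75, a=1
  k=2: m=36, d=4, a=18
  k=3: m=36, d=75, a=1
  k=4: m=39, d=1, a=78
d=1 and a=2a₀=78 at k=4, so the next step gives (m, d) = (39, 75) again — its k=1 value — and the period has length 4.

[39; 1, 18, 1, 78]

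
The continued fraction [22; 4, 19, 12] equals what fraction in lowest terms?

Fold from the inside: start with 12/1.
  19 + 1/12 = 229/12
  4 + 12/229 = 928/229
  22 + 229/928 = 20645/928

20645/928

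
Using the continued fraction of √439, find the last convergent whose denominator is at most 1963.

√439 = [20; 1, 19, 1, 40, …] (period length 4).
Convergents:
  p_0/q_0 = 20/1
  p_1/q_1 = 21/1
  p_2/q_2 = 419/20
  p_3/q_3 = 440/21
  p_4/q_4 = 18019/860
  p_5/q_5 = 18459/881
  p_6/q_6 = 368740/17599
q_5 = 881 ≤ 1963 < 17599 = q_6, so the answer is 18459/881.

18459/881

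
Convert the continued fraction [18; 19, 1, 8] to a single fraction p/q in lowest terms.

3231/179

Using pₖ = aₖpₖ₋₁ + pₖ₋₂ and qₖ = aₖqₖ₋₁ + qₖ₋₂:
  k=0: a=18, p=18, q=1
  k=1: a=19, p=343, q=19
  k=2: a=1, p=361, q=20
  k=3: a=8, p=3231, q=179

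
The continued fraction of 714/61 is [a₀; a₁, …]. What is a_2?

2

714 = 11·61 + 43   →  a_0 = 11
61 = 1·43 + 18   →  a_1 = 1
43 = 2·18 + 7   →  a_2 = 2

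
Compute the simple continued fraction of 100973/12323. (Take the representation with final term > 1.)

100973 = 8*12323 + 2389
12323 = 5*2389 + 378
2389 = 6*378 + 121
378 = 3*121 + 15
121 = 8*15 + 1
15 = 15*1 + 0  (stop)
So 100973/12323 = [8; 5, 6, 3, 8, 15].

[8; 5, 6, 3, 8, 15]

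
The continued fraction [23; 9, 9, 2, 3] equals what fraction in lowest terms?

13889/601

Fold from the inside: start with 3/1.
  2 + 1/3 = 7/3
  9 + 3/7 = 66/7
  9 + 7/66 = 601/66
  23 + 66/601 = 13889/601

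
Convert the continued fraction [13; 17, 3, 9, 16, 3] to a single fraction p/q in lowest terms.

312354/23921

Fold from the inside: start with 3/1.
  16 + 1/3 = 49/3
  9 + 3/49 = 444/49
  3 + 49/444 = 1381/444
  17 + 444/1381 = 23921/1381
  13 + 1381/23921 = 312354/23921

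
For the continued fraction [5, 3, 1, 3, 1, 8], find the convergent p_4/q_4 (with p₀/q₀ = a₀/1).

100/19

Using pₖ = aₖpₖ₋₁ + pₖ₋₂, qₖ = aₖqₖ₋₁ + qₖ₋₂ (with p₋₁=1, p₋₂=0, q₋₁=0, q₋₂=1):
  k=0: a=5, p=5, q=1
  k=1: a=3, p=16, q=3
  k=2: a=1, p=21, q=4
  k=3: a=3, p=79, q=15
  k=4: a=1, p=100, q=19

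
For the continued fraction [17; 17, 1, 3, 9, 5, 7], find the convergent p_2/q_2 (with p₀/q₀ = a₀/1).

307/18

Using pₖ = aₖpₖ₋₁ + pₖ₋₂, qₖ = aₖqₖ₋₁ + qₖ₋₂ (with p₋₁=1, p₋₂=0, q₋₁=0, q₋₂=1):
  k=0: a=17, p=17, q=1
  k=1: a=17, p=290, q=17
  k=2: a=1, p=307, q=18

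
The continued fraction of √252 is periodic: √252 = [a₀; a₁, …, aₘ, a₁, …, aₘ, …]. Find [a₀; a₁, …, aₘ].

a₀ = ⌊√252⌋ = 15.
With m₀=0, d₀=1 and mₖ₊₁ = dₖaₖ − mₖ, dₖ₊₁ = (n − mₖ₊₁²)/dₖ, aₖ₊₁ = ⌊(a₀+mₖ₊₁)/dₖ₊₁⌋:
  k=1: m=15, d=27, a=1
  k=2: m=12, d=4, a=6
  k=3: m=12, d=27, a=1
  k=4: m=15, d=1, a=30
d=1 and a=2a₀=30 at k=4, so the next step gives (m, d) = (15, 27) again — its k=1 value — and the period has length 4.

[15; 1, 6, 1, 30]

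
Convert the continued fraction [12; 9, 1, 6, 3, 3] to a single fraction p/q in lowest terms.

8713/720

Using pₖ = aₖpₖ₋₁ + pₖ₋₂ and qₖ = aₖqₖ₋₁ + qₖ₋₂:
  k=0: a=12, p=12, q=1
  k=1: a=9, p=109, q=9
  k=2: a=1, p=121, q=10
  k=3: a=6, p=835, q=69
  k=4: a=3, p=2626, q=217
  k=5: a=3, p=8713, q=720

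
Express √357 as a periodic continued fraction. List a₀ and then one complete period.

a₀ = ⌊√357⌋ = 18.

[18; 1, 8, 2, 8, 1, 36]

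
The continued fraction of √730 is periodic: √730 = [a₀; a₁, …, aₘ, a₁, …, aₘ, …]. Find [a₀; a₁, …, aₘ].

a₀ = ⌊√730⌋ = 27.
With m₀=0, d₀=1 and mₖ₊₁ = dₖaₖ − mₖ, dₖ₊₁ = (n − mₖ₊₁²)/dₖ, aₖ₊₁ = ⌊(a₀+mₖ₊₁)/dₖ₊₁⌋:
  k=1: m=27, d=1, a=54
d=1 and a=2a₀=54 at k=1, so the next step gives (m, d) = (27, 1) again — its k=1 value — and the period has length 1.

[27; 54]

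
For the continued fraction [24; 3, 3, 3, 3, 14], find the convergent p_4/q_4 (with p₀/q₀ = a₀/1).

Using pₖ = aₖpₖ₋₁ + pₖ₋₂, qₖ = aₖqₖ₋₁ + qₖ₋₂ (with p₋₁=1, p₋₂=0, q₋₁=0, q₋₂=1):
  k=0: a=24, p=24, q=1
  k=1: a=3, p=73, q=3
  k=2: a=3, p=243, q=10
  k=3: a=3, p=802, q=33
  k=4: a=3, p=2649, q=109

2649/109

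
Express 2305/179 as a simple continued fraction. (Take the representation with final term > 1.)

[12; 1, 7, 7, 3]

2305 = 12·179 + 157
179 = 1·157 + 22
157 = 7·22 + 3
22 = 7·3 + 1
3 = 3·1 + 0  (stop)
So 2305/179 = [12; 1, 7, 7, 3].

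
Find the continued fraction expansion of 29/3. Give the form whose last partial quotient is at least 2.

29 = 9*3 + 2
3 = 1*2 + 1
2 = 2*1 + 0  (stop)
So 29/3 = [9; 1, 2].

[9; 1, 2]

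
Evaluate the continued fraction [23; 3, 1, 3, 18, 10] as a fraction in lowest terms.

Using pₖ = aₖpₖ₋₁ + pₖ₋₂ and qₖ = aₖqₖ₋₁ + qₖ₋₂:
  k=0: a=23, p=23, q=1
  k=1: a=3, p=70, q=3
  k=2: a=1, p=93, q=4
  k=3: a=3, p=349, q=15
  k=4: a=18, p=6375, q=274
  k=5: a=10, p=64099, q=2755

64099/2755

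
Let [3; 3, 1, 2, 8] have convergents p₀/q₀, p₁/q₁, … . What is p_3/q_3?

36/11

Using pₖ = aₖpₖ₋₁ + pₖ₋₂, qₖ = aₖqₖ₋₁ + qₖ₋₂ (with p₋₁=1, p₋₂=0, q₋₁=0, q₋₂=1):
  k=0: a=3, p=3, q=1
  k=1: a=3, p=10, q=3
  k=2: a=1, p=13, q=4
  k=3: a=2, p=36, q=11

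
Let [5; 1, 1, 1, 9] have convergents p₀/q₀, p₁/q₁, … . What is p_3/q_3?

17/3

Using pₖ = aₖpₖ₋₁ + pₖ₋₂, qₖ = aₖqₖ₋₁ + qₖ₋₂ (with p₋₁=1, p₋₂=0, q₋₁=0, q₋₂=1):
  k=0: a=5, p=5, q=1
  k=1: a=1, p=6, q=1
  k=2: a=1, p=11, q=2
  k=3: a=1, p=17, q=3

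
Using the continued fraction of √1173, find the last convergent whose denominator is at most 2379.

37537/1096

√1173 = [34; 4, 68, …] (period length 2).
Convergents:
  p_0/q_0 = 34/1
  p_1/q_1 = 137/4
  p_2/q_2 = 9350/273
  p_3/q_3 = 37537/1096
  p_4/q_4 = 2561866/74801
q_3 = 1096 ≤ 2379 < 74801 = q_4, so the answer is 37537/1096.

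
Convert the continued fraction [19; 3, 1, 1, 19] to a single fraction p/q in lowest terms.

Using pₖ = aₖpₖ₋₁ + pₖ₋₂ and qₖ = aₖqₖ₋₁ + qₖ₋₂:
  k=0: a=19, p=19, q=1
  k=1: a=3, p=58, q=3
  k=2: a=1, p=77, q=4
  k=3: a=1, p=135, q=7
  k=4: a=19, p=2642, q=137

2642/137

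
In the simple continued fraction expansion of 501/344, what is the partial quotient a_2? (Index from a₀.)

501 = 1·344 + 157   →  a_0 = 1
344 = 2·157 + 30   →  a_1 = 2
157 = 5·30 + 7   →  a_2 = 5

5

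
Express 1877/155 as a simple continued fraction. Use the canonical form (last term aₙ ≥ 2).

[12; 9, 8, 2]

1877 = 12×155 + 17
155 = 9×17 + 2
17 = 8×2 + 1
2 = 2×1 + 0  (stop)
So 1877/155 = [12; 9, 8, 2].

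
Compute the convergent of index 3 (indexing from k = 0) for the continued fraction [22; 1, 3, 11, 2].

1024/45

Using pₖ = aₖpₖ₋₁ + pₖ₋₂, qₖ = aₖqₖ₋₁ + qₖ₋₂ (with p₋₁=1, p₋₂=0, q₋₁=0, q₋₂=1):
  k=0: a=22, p=22, q=1
  k=1: a=1, p=23, q=1
  k=2: a=3, p=91, q=4
  k=3: a=11, p=1024, q=45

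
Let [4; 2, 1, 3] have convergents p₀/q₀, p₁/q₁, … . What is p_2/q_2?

Using pₖ = aₖpₖ₋₁ + pₖ₋₂, qₖ = aₖqₖ₋₁ + qₖ₋₂ (with p₋₁=1, p₋₂=0, q₋₁=0, q₋₂=1):
  k=0: a=4, p=4, q=1
  k=1: a=2, p=9, q=2
  k=2: a=1, p=13, q=3

13/3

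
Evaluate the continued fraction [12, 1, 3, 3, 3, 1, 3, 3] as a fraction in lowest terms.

8797/689

Using pₖ = aₖpₖ₋₁ + pₖ₋₂ and qₖ = aₖqₖ₋₁ + qₖ₋₂:
  k=0: a=12, p=12, q=1
  k=1: a=1, p=13, q=1
  k=2: a=3, p=51, q=4
  k=3: a=3, p=166, q=13
  k=4: a=3, p=549, q=43
  k=5: a=1, p=715, q=56
  k=6: a=3, p=2694, q=211
  k=7: a=3, p=8797, q=689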